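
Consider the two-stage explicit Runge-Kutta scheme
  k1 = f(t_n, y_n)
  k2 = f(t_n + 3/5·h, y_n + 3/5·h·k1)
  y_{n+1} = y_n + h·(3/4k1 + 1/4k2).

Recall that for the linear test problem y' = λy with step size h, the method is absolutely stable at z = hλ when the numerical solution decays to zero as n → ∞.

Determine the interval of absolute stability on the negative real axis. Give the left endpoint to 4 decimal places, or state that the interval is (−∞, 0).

z∈(-6.6667,0).

On y'=λy, z=hλ:
  k1=λy_n ⇒ h·k1=z·y_n;  k2=λ(1+3/5z)y_n ⇒ h·k2=z(1+3/5z)y_n
  y_{n+1}/y_n = 1 + 3/4z + 1/4z(1+3/5z) = 1 + z + 3/20z²
  ⇒ R(z) = 1 + z + 3/20z².

Solve |R(x)|<1 on ℝ⁻.
x=-0.52: |R|=0.5206
R=1: x+3/20x²=0 ⇒ x=−20/3=-6.6667; min R=1−1/(4·3/20)=-0.6667>−1
Confirm numerically:
  x=-3.857: |R|=0.62553 <1
  x=-3.813: |R|=0.63215 <1
  x=-3.526: |R|=0.66110 <1
  x=-3.434: |R|=0.66515 <1
  x=-7.079: |R|=1.43784 >1
  x=-6.976: |R|=1.32369 >1
  x=-6.721: |R|=1.05478 >1
Stable set (-6.6667, 0).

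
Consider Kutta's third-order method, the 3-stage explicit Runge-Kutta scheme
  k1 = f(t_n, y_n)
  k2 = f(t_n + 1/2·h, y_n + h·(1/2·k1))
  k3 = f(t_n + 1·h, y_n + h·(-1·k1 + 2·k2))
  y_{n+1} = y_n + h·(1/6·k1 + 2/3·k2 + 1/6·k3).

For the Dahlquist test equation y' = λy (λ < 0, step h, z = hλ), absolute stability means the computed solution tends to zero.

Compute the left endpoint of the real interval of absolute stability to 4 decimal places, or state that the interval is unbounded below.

left endpoint -2.5127.

Set f=λy, z=hλ:
  order 3, 3-stage ⇒ R(z)=1+z+z^2/2+z^3/6
  (e.g. R(-0.44)=0.64260, |R|=0.64260)

Need |R(x)|<1, x<0.
x=-0.44: |R|=0.6426
|R(-2.58)|=1.1141 |R(-1.93)|=0.2657 |R(-1.45)|=0.0931
Bisect:
  x_lo=-3.0202 |R|=2.0508  x_hi=-0.2183 |R|=0.8038
  mid=-1.61925 |R|=0.01587 →hi
  mid=-2.31970 |R|=0.70958 →hi
  mid=-2.66992 |R|=1.27777 →lo
  mid=-2.49481 |R|=0.97075 →hi
  mid=-2.58237 |R|=1.11820 →lo
  mid=-2.53859 |R|=1.04300 →lo
  mid=-2.51670 |R|=1.00651 →lo
  mid=-2.50576 |R|=0.98854 →hi
  mid=-2.51123 |R|=0.99751 →hi
  mid=-2.51396 |R|=1.00200 →lo
  ...
  [-2.51277,-2.51260] ⇒ x*=-2.5127
Interval (-2.5127, 0).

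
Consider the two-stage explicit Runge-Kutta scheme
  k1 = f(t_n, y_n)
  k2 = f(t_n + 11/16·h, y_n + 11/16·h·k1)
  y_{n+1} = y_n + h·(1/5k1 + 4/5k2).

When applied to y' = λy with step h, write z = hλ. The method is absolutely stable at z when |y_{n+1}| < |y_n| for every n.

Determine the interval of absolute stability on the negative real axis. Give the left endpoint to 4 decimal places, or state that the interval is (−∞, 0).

Test eqn y'=λy, z=hλ:
  k1=λy_n ⇒ h·k1=z·y_n;  k2=λ(1+11/16z)y_n ⇒ h·k2=z(1+11/16z)y_n
  y_{n+1}/y_n = 1 + 1/5z + 4/5z(1+11/16z) = 1 + z + 11/20z²
  Hence R(z) = 1 + z + 11/20z².

Solve |R(x)|<1 on ℝ⁻.
x=-0.6: |R|=0.5980
R=1: x+11/20x²=0 ⇒ x=−20/11=-1.8182; min R=1−1/(4·11/20)=0.5455>−1
Confirm numerically:
  x=-1.177: |R|=0.58493 <1
  x=-1.167: |R|=0.58204 <1
  x=-0.821: |R|=0.54972 <1
  x=-2.155: |R|=1.39921 >1
  x=-2.140: |R|=1.37878 >1
  x=-1.944: |R|=1.13452 >1
Stable set (-1.8182, 0).

(-1.8182, 0).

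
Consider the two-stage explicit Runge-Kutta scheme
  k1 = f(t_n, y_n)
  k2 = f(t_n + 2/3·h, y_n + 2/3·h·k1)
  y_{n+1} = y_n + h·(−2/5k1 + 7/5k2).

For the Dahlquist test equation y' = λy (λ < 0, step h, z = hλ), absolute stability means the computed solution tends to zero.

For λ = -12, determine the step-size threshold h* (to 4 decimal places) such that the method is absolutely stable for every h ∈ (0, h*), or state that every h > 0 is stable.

On y'=λy, z=hλ:
  k1=λy_n ⇒ h·k1=z·y_n;  k2=λ(1+2/3z)y_n ⇒ h·k2=z(1+2/3z)y_n
  y_{n+1}/y_n = 1 − 2/5z + 7/5z(1+2/3z) = 1 + z + 14/15z²
  Hence R(z) = 1 + z + 14/15z².

Need |R(x)|<1, x<0.
x=-0.39: |R|=0.7520
R=1: x+14/15x²=0 ⇒ x=−15/14=-1.0714; min R=1−1/(4·14/15)=0.7321>−1
Confirm numerically:
  x=-1.028: |R|=0.95833 <1
  x=-0.687: |R|=0.75350 <1
  x=-0.614: |R|=0.73786 <1
  x=-0.585: |R|=0.73441 <1
  x=-1.380: |R|=1.39744 >1
  x=-1.357: |R|=1.36169 >1
Interval (-1.0714, 0).

(-1.0714,0); λ=-12 ⇒ h* = (15/14)/12 = 0.0893.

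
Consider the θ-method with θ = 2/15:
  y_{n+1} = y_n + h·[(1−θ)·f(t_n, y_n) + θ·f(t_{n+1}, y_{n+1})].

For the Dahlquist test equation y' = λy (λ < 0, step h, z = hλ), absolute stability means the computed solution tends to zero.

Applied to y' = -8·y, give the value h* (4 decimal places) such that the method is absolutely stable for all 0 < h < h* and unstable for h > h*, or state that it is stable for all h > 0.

(-2.7273,0); λ=-8 ⇒ h* = (30/11)/8 = 0.3409.

Set f=λy, z=hλ:
  y_{n+1} = y_n + z·[13/15·y_n + 2/15·y_{n+1}] ⇒ (1 − 2/15z)y_{n+1} = (1 + 13/15z)y_n
  so R(z) = (1 + 13/15z)/(1 − 2/15z).

Find x<0 with |R(x)|<1.
x=-0.57: |R|=0.4703
R=−1: 1+13/15x = −1+2/15x ⇒ -11/15x=2 ⇒ x=2/(-11/15)=-2.7273
Confirm numerically:
  x=-2.514: |R|=0.88286 <1
  x=-2.497: |R|=0.87331 <1
  x=-1.547: |R|=0.28247 <1
  x=-1.533: |R|=0.27283 <1
  x=-3.278: |R|=1.28104 >1
  x=-3.123: |R|=1.20489 >1
Interval (-2.7273, 0).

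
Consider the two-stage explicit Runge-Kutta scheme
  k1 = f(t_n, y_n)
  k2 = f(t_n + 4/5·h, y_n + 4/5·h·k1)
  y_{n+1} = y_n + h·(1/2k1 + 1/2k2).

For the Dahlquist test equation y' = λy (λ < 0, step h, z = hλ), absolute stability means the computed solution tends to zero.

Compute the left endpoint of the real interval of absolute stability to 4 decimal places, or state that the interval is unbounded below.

left endpoint -2.5000.

With y'=λy (z=hλ):
  k1=λy_n ⇒ h·k1=z·y_n;  k2=λ(1+4/5z)y_n ⇒ h·k2=z(1+4/5z)y_n
  y_{n+1}/y_n = 1 + 1/2z + 1/2z(1+4/5z) = 1 + z + 2/5z²
  so R(z) = 1 + z + 2/5z².

Need |R(x)|<1, x<0.
x=-1.54: |R|=0.4086
R=1: x+2/5x²=0 ⇒ x=−5/2=-2.5000; min R=1−1/(4·2/5)=0.3750>−1
Confirm numerically:
  x=-2.023: |R|=0.61401 <1
  x=-1.845: |R|=0.51661 <1
  x=-1.626: |R|=0.43155 <1
  x=-3.015: |R|=1.62109 >1
  x=-2.831: |R|=1.37482 >1
Interval (-2.5000, 0).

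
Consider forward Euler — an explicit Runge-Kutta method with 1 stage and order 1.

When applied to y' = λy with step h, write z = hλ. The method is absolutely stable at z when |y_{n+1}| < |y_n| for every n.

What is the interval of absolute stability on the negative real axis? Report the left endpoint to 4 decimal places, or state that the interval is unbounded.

(-2.0000, 0).

Set f=λy, z=hλ:
  order 1, 1-stage ⇒ R(z)=1+z
  (e.g. R(-0.48)=0.52000, |R|=0.52000)

Find x<0 with |R(x)|<1.
x=-0.48: |R|=0.5200
|R(-1.97)|=0.9700 |R(-1.88)|=0.8800 |R(-1.87)|=0.8700
Bisect:
  x_lo=-2.7075 |R|=1.7075  x_hi=-0.3705 |R|=0.6295
  mid=-1.53902 |R|=0.53902 →hi
  mid=-2.12326 |R|=1.12326 →lo
  mid=-1.83114 |R|=0.83114 →hi
  mid=-1.97720 |R|=0.97720 →hi
  mid=-2.05023 |R|=1.05023 →lo
  mid=-2.01371 |R|=1.01371 →lo
  mid=-1.99546 |R|=0.99546 →hi
  mid=-2.00458 |R|=1.00458 →lo
  ...
  [-2.00002,-1.99988] ⇒ x*=-2.0000
Stable set (-2.0000, 0).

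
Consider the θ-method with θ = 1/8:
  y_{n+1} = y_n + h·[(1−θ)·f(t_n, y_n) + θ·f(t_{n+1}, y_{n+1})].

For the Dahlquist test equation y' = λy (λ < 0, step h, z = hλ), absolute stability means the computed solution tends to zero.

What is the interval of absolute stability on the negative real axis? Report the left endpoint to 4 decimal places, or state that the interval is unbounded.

Test eqn y'=λy, z=hλ:
  y_{n+1} = y_n + z·[7/8·y_n + 1/8·y_{n+1}] ⇒ (1 − 1/8z)y_{n+1} = (1 + 7/8z)y_n
  ⇒ R(z) = (1 + 7/8z)/(1 − 1/8z).

Need |R(x)|<1, x<0.
x=-1.76: |R|=0.4426
R=−1: 1+7/8x = −1+1/8x ⇒ -3/4x=2 ⇒ x=2/(-3/4)=-2.6667
Confirm numerically:
  x=-2.255: |R|=0.75914 <1
  x=-1.853: |R|=0.50452 <1
  x=-1.693: |R|=0.39730 <1
  x=-1.276: |R|=0.10047 <1
  x=-3.204: |R|=1.28775 >1
  x=-2.761: |R|=1.05260 >1
Interval (-2.6667, 0).

(-2.6667, 0).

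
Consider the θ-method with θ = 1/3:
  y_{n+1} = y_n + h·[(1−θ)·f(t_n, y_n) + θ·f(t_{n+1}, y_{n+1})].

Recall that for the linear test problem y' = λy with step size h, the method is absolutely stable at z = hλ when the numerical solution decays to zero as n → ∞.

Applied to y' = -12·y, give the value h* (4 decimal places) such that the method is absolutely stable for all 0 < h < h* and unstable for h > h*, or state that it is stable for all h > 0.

On y'=λy, z=hλ:
  y_{n+1} = y_n + z·[2/3·y_n + 1/3·y_{n+1}] ⇒ (1 − 1/3z)y_{n+1} = (1 + 2/3z)y_n
  ⇒ R(z) = (1 + 2/3z)/(1 − 1/3z).

Solve |R(x)|<1 on ℝ⁻.
x=-1.55: |R|=0.0220
R=−1: 1+2/3x = −1+1/3x ⇒ -1/3x=2 ⇒ x=2/(-1/3)=-6.0000
Confirm numerically:
  x=-5.582: |R|=0.95129 <1
  x=-4.328: |R|=0.77183 <1
  x=-4.083: |R|=0.72935 <1
  x=-3.793: |R|=0.67511 <1
  x=-6.451: |R|=1.04772 >1
  x=-6.345: |R|=1.03692 >1
So |R|<1 on (-6.0000, 0).

(-6.0000,0); λ=-12 ⇒ h* = (6)/12 = 0.5000.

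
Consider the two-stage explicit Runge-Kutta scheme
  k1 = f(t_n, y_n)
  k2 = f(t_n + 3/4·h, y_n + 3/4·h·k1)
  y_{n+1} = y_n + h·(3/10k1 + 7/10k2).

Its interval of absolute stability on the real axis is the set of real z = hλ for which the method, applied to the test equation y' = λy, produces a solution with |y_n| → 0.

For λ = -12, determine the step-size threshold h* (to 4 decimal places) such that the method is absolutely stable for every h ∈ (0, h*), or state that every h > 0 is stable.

(-1.9048,0); λ=-12 ⇒ h* = (40/21)/12 = 0.1587.

Set f=λy, z=hλ:
  k1=λy_n ⇒ h·k1=z·y_n;  k2=λ(1+3/4z)y_n ⇒ h·k2=z(1+3/4z)y_n
  y_{n+1}/y_n = 1 + 3/10z + 7/10z(1+3/4z) = 1 + z + 21/40z²
  so R(z) = 1 + z + 21/40z².

Boundary: |R(x)|=1, x<0.
x=-0.62: |R|=0.5818
R=1: x+21/40x²=0 ⇒ x=−40/21=-1.9048; min R=1−1/(4·21/40)=0.5238>−1
Confirm numerically:
  x=-1.704: |R|=0.82040 <1
  x=-1.678: |R|=0.80023 <1
  x=-1.323: |R|=0.59592 <1
  x=-2.488: |R|=1.76183 >1
  x=-2.445: |R|=1.69346 >1
  x=-2.416: |R|=1.64845 >1
Interval (-1.9048, 0).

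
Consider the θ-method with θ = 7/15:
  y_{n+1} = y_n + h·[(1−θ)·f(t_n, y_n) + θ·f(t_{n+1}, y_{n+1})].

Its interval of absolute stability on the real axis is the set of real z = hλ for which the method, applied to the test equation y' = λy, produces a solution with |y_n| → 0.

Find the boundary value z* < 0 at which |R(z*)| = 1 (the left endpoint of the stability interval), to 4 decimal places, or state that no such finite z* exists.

On y'=λy, z=hλ:
  y_{n+1} = y_n + z·[8/15·y_n + 7/15·y_{n+1}] ⇒ (1 − 7/15z)y_{n+1} = (1 + 8/15z)y_n
  ⇒ R(z) = (1 + 8/15z)/(1 − 7/15z).

Find x<0 with |R(x)|<1.
x=-0.36: |R|=0.6918
R=−1: 1+8/15x = −1+7/15x ⇒ -1/15x=2 ⇒ x=2/(-1/15)=-30.0000
Confirm numerically:
  x=-22.757: |R|=0.95844 <1
  x=-16.244: |R|=0.89312 <1
  x=-14.883: |R|=0.87316 <1
  x=-30.195: |R|=1.00086 >1
  x=-30.119: |R|=1.00053 >1
Stable set (-30.0000, 0).

left endpoint -30.0000.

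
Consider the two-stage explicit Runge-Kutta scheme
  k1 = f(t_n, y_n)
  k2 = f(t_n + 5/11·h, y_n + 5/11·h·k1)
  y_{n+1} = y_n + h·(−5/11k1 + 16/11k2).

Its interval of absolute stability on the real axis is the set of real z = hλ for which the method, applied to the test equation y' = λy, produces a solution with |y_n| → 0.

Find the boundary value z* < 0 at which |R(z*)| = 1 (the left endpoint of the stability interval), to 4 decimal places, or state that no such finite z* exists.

left endpoint -1.5125.

With y'=λy (z=hλ):
  k1=λy_n ⇒ h·k1=z·y_n;  k2=λ(1+5/11z)y_n ⇒ h·k2=z(1+5/11z)y_n
  y_{n+1}/y_n = 1 − 5/11z + 16/11z(1+5/11z) = 1 + z + 80/121z²
  R(z) = 1 + z + 80/121z².

Find x<0 with |R(x)|<1.
x=-1.49: |R|=0.9778
R=1: x+80/121x²=0 ⇒ x=−121/80=-1.5125; min R=1−1/(4·80/121)=0.6219>−1
Confirm numerically:
  x=-1.282: |R|=0.80463 <1
  x=-1.220: |R|=0.76407 <1
  x=-0.874: |R|=0.63104 <1
  x=-2.068: |R|=1.75952 >1
  x=-1.942: |R|=1.55146 >1
  x=-1.815: |R|=1.36300 >1
Stable set (-1.5125, 0).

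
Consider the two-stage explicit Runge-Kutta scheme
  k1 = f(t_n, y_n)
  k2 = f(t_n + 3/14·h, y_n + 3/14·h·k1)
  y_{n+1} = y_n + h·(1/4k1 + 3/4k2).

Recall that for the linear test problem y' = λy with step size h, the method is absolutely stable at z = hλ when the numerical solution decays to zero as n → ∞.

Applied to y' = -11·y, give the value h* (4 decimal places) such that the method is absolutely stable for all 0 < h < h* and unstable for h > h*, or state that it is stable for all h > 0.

(-6.2222,0); λ=-11 ⇒ h* = (56/9)/11 = 0.5657.

Test eqn y'=λy, z=hλ:
  k1=λy_n ⇒ h·k1=z·y_n;  k2=λ(1+3/14z)y_n ⇒ h·k2=z(1+3/14z)y_n
  y_{n+1}/y_n = 1 + 1/4z + 3/4z(1+3/14z) = 1 + z + 9/56z²
  ⇒ R(z) = 1 + z + 9/56z².

Solve |R(x)|<1 on ℝ⁻.
x=-1.42: |R|=0.0959
R=1: x+9/56x²=0 ⇒ x=−56/9=-6.2222; min R=1−1/(4·9/56)=-0.5556>−1
Confirm numerically:
  x=-5.921: |R|=0.71336 <1
  x=-4.645: |R|=0.17742 <1
  x=-2.618: |R|=0.51648 <1
  x=-6.733: |R|=1.55271 >1
  x=-6.606: |R|=1.40745 >1
  x=-6.575: |R|=1.37278 >1
Stable set (-6.2222, 0).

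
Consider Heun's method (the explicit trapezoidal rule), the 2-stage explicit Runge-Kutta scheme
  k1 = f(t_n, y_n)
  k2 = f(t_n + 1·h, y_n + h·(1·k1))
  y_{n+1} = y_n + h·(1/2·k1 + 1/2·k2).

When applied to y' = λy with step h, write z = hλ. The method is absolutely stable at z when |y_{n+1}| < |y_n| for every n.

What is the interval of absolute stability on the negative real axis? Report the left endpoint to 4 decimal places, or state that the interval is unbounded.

Test eqn y'=λy, z=hλ:
  order 2, 2-stage ⇒ R(z)=1+z+z^2/2
  (e.g. R(-0.75)=0.53125, |R|=0.53125)

Find x<0 with |R(x)|<1.
x=-0.75: |R|=0.5312
|R(-2.11)|=1.1160 |R(-1.39)|=0.5760 |R(-1.06)|=0.5018
Bisect:
  x_lo=-2.3085 |R|=1.3560  x_hi=-0.3911 |R|=0.6854
  mid=-1.34977 |R|=0.56117 →hi
  mid=-1.82912 |R|=0.84372 →hi
  mid=-2.06880 |R|=1.07116 →lo
  mid=-1.94896 |R|=0.95026 →hi
  mid=-2.00888 |R|=1.00892 →lo
  mid=-1.97892 |R|=0.97914 →hi
  mid=-1.99390 |R|=0.99392 →hi
  mid=-2.00139 |R|=1.00139 →lo
  mid=-1.99764 |R|=0.99765 →hi
  mid=-1.99951 |R|=0.99951 →hi
  ...
  [-2.00010,-1.99998] ⇒ x*=-2.0000
Stable set (-2.0000, 0).

(-2.0000, 0).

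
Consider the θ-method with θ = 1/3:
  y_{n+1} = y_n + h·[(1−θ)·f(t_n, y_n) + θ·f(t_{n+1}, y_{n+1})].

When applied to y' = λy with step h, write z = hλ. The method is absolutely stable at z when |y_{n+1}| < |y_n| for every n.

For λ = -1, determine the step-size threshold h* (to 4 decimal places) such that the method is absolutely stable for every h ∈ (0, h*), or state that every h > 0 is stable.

(-6.0000,0); λ=-1 ⇒ h* = (6)/1 = 6.0000.

With y'=λy (z=hλ):
  y_{n+1} = y_n + z·[2/3·y_n + 1/3·y_{n+1}] ⇒ (1 − 1/3z)y_{n+1} = (1 + 2/3z)y_n
  ⇒ R(z) = (1 + 2/3z)/(1 − 1/3z).

Solve |R(x)|<1 on ℝ⁻.
x=-1.42: |R|=0.0362
R=−1: 1+2/3x = −1+1/3x ⇒ -1/3x=2 ⇒ x=2/(-1/3)=-6.0000
Confirm numerically:
  x=-4.797: |R|=0.84571 <1
  x=-4.398: |R|=0.78345 <1
  x=-3.863: |R|=0.68862 <1
  x=-2.795: |R|=0.44694 <1
  x=-6.600: |R|=1.06250 >1
  x=-6.243: |R|=1.02629 >1
  x=-6.161: |R|=1.01757 >1
So |R|<1 on (-6.0000, 0).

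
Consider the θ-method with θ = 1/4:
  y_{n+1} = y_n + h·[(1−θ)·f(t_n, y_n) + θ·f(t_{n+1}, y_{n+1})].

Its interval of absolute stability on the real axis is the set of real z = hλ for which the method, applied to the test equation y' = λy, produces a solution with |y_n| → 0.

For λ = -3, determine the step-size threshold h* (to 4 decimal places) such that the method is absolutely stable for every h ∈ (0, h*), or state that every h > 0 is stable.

(-4.0000,0); λ=-3 ⇒ h* = (4)/3 = 1.3333.

On y'=λy, z=hλ:
  y_{n+1} = y_n + z·[3/4·y_n + 1/4·y_{n+1}] ⇒ (1 − 1/4z)y_{n+1} = (1 + 3/4z)y_n
  R(z) = (1 + 3/4z)/(1 − 1/4z).

Find x<0 with |R(x)|<1.
x=-1.52: |R|=0.1014
R=−1: 1+3/4x = −1+1/4x ⇒ -1/2x=2 ⇒ x=2/(-1/2)=-4.0000
Confirm numerically:
  x=-3.859: |R|=0.96412 <1
  x=-3.142: |R|=0.75973 <1
  x=-2.379: |R|=0.49177 <1
  x=-1.655: |R|=0.17065 <1
  x=-4.556: |R|=1.12997 >1
  x=-4.523: |R|=1.12273 >1
Interval (-4.0000, 0).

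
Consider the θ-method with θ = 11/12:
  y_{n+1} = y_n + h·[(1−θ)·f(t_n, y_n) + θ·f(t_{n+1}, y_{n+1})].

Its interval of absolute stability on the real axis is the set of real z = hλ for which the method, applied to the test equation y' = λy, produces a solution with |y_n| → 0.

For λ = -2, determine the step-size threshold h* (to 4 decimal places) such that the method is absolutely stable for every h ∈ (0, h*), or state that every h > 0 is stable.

(−∞, 0) — no finite endpoint. Any h>0 works for λ=-2.

Set f=λy, z=hλ:
  y_{n+1} = y_n + z·[1/12·y_n + 11/12·y_{n+1}] ⇒ (1 − 11/12z)y_{n+1} = (1 + 1/12z)y_n
  Hence R(z) = (1 + 1/12z)/(1 − 11/12z).

Boundary: |R(x)|=1, x<0.
x=-1.44: |R|=0.3793
x=-2: |R|=0.2941
x=-10: |R|=0.0164
x=-100: |R|=0.0791
θ=11/12≥1/2 ⇒ |1+1/12x|<|1−11/12x| ∀x<0 ⇒ interval (−∞,0).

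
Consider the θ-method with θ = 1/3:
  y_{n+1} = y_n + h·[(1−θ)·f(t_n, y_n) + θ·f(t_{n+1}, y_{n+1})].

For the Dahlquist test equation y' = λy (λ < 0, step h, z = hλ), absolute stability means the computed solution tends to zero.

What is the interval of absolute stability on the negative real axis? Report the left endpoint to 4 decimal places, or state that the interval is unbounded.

With y'=λy (z=hλ):
  y_{n+1} = y_n + z·[2/3·y_n + 1/3·y_{n+1}] ⇒ (1 − 1/3z)y_{n+1} = (1 + 2/3z)y_n
  so R(z) = (1 + 2/3z)/(1 − 1/3z).

Need |R(x)|<1, x<0.
x=-1.21: |R|=0.1378
R=−1: 1+2/3x = −1+1/3x ⇒ -1/3x=2 ⇒ x=2/(-1/3)=-6.0000
Confirm numerically:
  x=-4.539: |R|=0.80621 <1
  x=-3.961: |R|=0.70708 <1
  x=-3.349: |R|=0.58245 <1
  x=-6.427: |R|=1.04530 >1
  x=-6.218: |R|=1.02365 >1
  x=-6.048: |R|=1.00531 >1
Stable set (-6.0000, 0).

z∈(-6.0000,0).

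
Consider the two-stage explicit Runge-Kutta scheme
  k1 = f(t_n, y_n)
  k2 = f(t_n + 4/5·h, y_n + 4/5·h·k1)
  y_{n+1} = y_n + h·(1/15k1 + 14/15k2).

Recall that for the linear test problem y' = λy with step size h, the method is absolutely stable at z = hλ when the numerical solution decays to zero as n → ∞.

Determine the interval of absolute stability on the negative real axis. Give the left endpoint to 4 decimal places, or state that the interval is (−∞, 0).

(-1.3393, 0).

Test eqn y'=λy, z=hλ:
  k1=λy_n ⇒ h·k1=z·y_n;  k2=λ(1+4/5z)y_n ⇒ h·k2=z(1+4/5z)y_n
  y_{n+1}/y_n = 1 + 1/15z + 14/15z(1+4/5z) = 1 + z + 56/75z²
  Hence R(z) = 1 + z + 56/75z².

Solve |R(x)|<1 on ℝ⁻.
x=-1.27: |R|=0.9343
R=1: x+56/75x²=0 ⇒ x=−75/56=-1.3393; min R=1−1/(4·56/75)=0.6652>−1
Confirm numerically:
  x=-1.215: |R|=0.88725 <1
  x=-1.205: |R|=0.87918 <1
  x=-0.580: |R|=0.67118 <1
  x=-1.882: |R|=1.76264 >1
  x=-1.607: |R|=1.32123 >1
So |R|<1 on (-1.3393, 0).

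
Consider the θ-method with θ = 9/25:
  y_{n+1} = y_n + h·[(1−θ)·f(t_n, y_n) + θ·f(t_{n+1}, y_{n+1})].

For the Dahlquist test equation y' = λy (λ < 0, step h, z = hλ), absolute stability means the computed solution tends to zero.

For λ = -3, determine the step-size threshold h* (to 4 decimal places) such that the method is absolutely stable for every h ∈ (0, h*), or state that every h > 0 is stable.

(-7.1429,0); λ=-3 ⇒ h* = (50/7)/3 = 2.3810.

With y'=λy (z=hλ):
  y_{n+1} = y_n + z·[16/25·y_n + 9/25·y_{n+1}] ⇒ (1 − 9/25z)y_{n+1} = (1 + 16/25z)y_n
  Hence R(z) = (1 + 16/25z)/(1 − 9/25z).

Solve |R(x)|<1 on ℝ⁻.
x=-0.31: |R|=0.7211
R=−1: 1+16/25x = −1+9/25x ⇒ -7/25x=2 ⇒ x=2/(-7/25)=-7.1429
Confirm numerically:
  x=-6.664: |R|=0.96055 <1
  x=-5.226: |R|=0.81373 <1
  x=-4.815: |R|=0.76154 <1
  x=-4.103: |R|=0.65639 <1
  x=-7.675: |R|=1.03960 >1
  x=-7.234: |R|=1.00708 >1
So |R|<1 on (-7.1429, 0).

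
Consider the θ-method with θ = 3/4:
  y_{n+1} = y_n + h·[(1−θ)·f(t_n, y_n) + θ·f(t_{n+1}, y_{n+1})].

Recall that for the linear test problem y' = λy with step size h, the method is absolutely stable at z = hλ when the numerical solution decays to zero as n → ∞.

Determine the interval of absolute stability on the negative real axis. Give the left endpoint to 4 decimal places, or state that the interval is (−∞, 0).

(−∞, 0) — no finite endpoint.

Set f=λy, z=hλ:
  y_{n+1} = y_n + z·[1/4·y_n + 3/4·y_{n+1}] ⇒ (1 − 3/4z)y_{n+1} = (1 + 1/4z)y_n
  so R(z) = (1 + 1/4z)/(1 − 3/4z).

Find x<0 with |R(x)|<1.
x=-0.7: |R|=0.5410
x=-2: |R|=0.2000
x=-10: |R|=0.1765
x=-100: |R|=0.3158
θ=3/4≥1/2 ⇒ |1+1/4x|<|1−3/4x| ∀x<0 ⇒ interval (−∞,0).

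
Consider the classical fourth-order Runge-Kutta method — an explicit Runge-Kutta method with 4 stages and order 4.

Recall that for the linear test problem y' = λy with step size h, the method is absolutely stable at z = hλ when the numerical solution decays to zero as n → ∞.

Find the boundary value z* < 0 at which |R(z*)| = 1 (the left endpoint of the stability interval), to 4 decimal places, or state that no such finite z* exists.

z* = -2.7853.

Test eqn y'=λy, z=hλ:
  order 4, 4-stage ⇒ R(z)=1+z+z^2/2+z^3/6+z^4/24
  (e.g. R(-1.03)=0.36523, |R|=0.36523)

Boundary: |R(x)|=1, x<0.
x=-1.03: |R|=0.3652
|R(-2.46)|=0.6106 |R(-1.67)|=0.2723 |R(-0.89)|=0.4147
Bisect:
  x_lo=-3.6076 |R|=3.1321  x_hi=-0.2989 |R|=0.7416
  mid=-1.95326 |R|=0.31883 →hi
  mid=-2.78043 |R|=0.99269 →hi
  mid=-3.19401 |R|=1.81257 →lo
  mid=-2.98722 |R|=1.34964 →lo
  mid=-2.88382 |R|=1.15900 →lo
  mid=-2.83213 |R|=1.07293 →lo
  mid=-2.80628 |R|=1.03210 →lo
  mid=-2.79335 |R|=1.01222 →lo
  ...
  [-2.78548,-2.78527] ⇒ x*=-2.7853
Stable set (-2.7853, 0).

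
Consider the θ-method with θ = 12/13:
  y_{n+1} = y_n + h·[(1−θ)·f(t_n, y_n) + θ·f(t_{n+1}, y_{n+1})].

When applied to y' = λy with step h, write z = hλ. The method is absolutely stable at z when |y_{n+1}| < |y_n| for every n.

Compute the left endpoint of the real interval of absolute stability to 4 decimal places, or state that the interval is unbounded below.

interval (−∞, 0).

With y'=λy (z=hλ):
  y_{n+1} = y_n + z·[1/13·y_n + 12/13·y_{n+1}] ⇒ (1 − 12/13z)y_{n+1} = (1 + 1/13z)y_n
  ⇒ R(z) = (1 + 1/13z)/(1 − 12/13z).

Find x<0 with |R(x)|<1.
x=-1.57: |R|=0.3590
x=-2: |R|=0.2973
x=-10: |R|=0.0226
x=-100: |R|=0.0717
θ=12/13≥1/2 ⇒ |1+1/13x|<|1−12/13x| ∀x<0 ⇒ stable on all of ℝ⁻.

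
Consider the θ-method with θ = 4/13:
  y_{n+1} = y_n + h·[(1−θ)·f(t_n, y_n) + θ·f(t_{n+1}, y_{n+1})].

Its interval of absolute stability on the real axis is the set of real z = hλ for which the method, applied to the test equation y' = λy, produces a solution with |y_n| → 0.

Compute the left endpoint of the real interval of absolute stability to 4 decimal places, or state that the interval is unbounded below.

On y'=λy, z=hλ:
  y_{n+1} = y_n + z·[9/13·y_n + 4/13·y_{n+1}] ⇒ (1 − 4/13z)y_{n+1} = (1 + 9/13z)y_n
  Hence R(z) = (1 + 9/13z)/(1 − 4/13z).

Solve |R(x)|<1 on ℝ⁻.
x=-0.5: |R|=0.5667
R=−1: 1+9/13x = −1+4/13x ⇒ -5/13x=2 ⇒ x=2/(-5/13)=-5.2000
Confirm numerically:
  x=-4.408: |R|=0.87072 <1
  x=-3.517: |R|=0.68912 <1
  x=-2.876: |R|=0.52579 <1
  x=-5.305: |R|=1.01534 >1
  x=-5.244: |R|=1.00648 >1
So |R|<1 on (-5.2000, 0).

left endpoint -5.2000.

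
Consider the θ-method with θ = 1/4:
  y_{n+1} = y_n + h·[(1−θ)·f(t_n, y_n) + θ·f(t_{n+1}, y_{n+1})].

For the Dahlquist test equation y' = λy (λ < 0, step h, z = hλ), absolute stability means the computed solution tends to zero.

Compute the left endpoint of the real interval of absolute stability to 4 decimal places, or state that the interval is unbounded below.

On y'=λy, z=hλ:
  y_{n+1} = y_n + z·[3/4·y_n + 1/4·y_{n+1}] ⇒ (1 − 1/4z)y_{n+1} = (1 + 3/4z)y_n
  ⇒ R(z) = (1 + 3/4z)/(1 − 1/4z).

Find x<0 with |R(x)|<1.
x=-0.44: |R|=0.6036
R=−1: 1+3/4x = −1+1/4x ⇒ -1/2x=2 ⇒ x=2/(-1/2)=-4.0000
Confirm numerically:
  x=-2.984: |R|=0.70905 <1
  x=-2.691: |R|=0.60873 <1
  x=-2.685: |R|=0.60658 <1
  x=-4.376: |R|=1.08978 >1
  x=-4.033: |R|=1.00822 >1
So |R|<1 on (-4.0000, 0).

z* = -4.0000.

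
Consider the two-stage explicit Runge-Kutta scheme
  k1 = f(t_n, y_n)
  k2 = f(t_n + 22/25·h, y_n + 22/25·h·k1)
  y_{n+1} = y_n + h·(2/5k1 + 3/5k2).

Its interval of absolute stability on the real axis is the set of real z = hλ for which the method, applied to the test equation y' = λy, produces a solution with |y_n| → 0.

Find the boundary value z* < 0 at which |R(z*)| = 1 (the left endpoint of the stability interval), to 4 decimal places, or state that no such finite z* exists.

With y'=λy (z=hλ):
  k1=λy_n ⇒ h·k1=z·y_n;  k2=λ(1+22/25z)y_n ⇒ h·k2=z(1+22/25z)y_n
  y_{n+1}/y_n = 1 + 2/5z + 3/5z(1+22/25z) = 1 + z + 66/125z²
  ⇒ R(z) = 1 + z + 66/125z².

Boundary: |R(x)|=1, x<0.
x=-1.2: |R|=0.5603
R=1: x+66/125x²=0 ⇒ x=−125/66=-1.8939; min R=1−1/(4·66/125)=0.5265>−1
Confirm numerically:
  x=-1.226: |R|=0.56762 <1
  x=-1.201: |R|=0.56059 <1
  x=-0.932: |R|=0.52663 <1
  x=-2.287: |R|=1.47463 >1
  x=-2.190: |R|=1.34234 >1
  x=-1.942: |R|=1.04928 >1
Interval (-1.8939, 0).

z* = -1.8939.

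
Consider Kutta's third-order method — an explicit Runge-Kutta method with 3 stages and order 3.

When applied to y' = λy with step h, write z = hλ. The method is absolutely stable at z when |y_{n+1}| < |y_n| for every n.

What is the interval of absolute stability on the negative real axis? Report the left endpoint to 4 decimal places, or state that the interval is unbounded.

On y'=λy, z=hλ:
  order 3, 3-stage ⇒ R(z)=1+z+z^2/2+z^3/6
  (e.g. R(-1.39)=0.12845, |R|=0.12845)

Find x<0 with |R(x)|<1.
x=-1.39: |R|=0.1284
|R(-1.97)|=0.3038 |R(-0.88)|=0.3936 |R(-0.5)|=0.6042
Bisect:
  x_lo=-2.9754 |R|=1.9390  x_hi=-0.2784 |R|=0.7568
  mid=-1.62689 |R|=0.02117 →hi
  mid=-2.30113 |R|=0.68435 →hi
  mid=-2.63825 |R|=1.21859 →lo
  mid=-2.46969 |R|=0.93059 →hi
  mid=-2.55397 |R|=1.06907 →lo
  mid=-2.51183 |R|=0.99849 →hi
  mid=-2.53290 |R|=1.03344 →lo
  ...
  [-2.51282,-2.51265] ⇒ x*=-2.5127
Stable set (-2.5127, 0).

(-2.5127, 0).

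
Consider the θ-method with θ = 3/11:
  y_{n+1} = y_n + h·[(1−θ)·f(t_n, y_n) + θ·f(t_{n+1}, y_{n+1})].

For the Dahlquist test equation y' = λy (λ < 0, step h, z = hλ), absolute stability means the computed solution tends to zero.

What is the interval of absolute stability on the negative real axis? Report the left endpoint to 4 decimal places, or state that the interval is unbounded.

On y'=λy, z=hλ:
  y_{n+1} = y_n + z·[8/11·y_n + 3/11·y_{n+1}] ⇒ (1 − 3/11z)y_{n+1} = (1 + 8/11z)y_n
  Hence R(z) = (1 + 8/11z)/(1 − 3/11z).

Solve |R(x)|<1 on ℝ⁻.
x=-1.67: |R|=0.1474
R=−1: 1+8/11x = −1+3/11x ⇒ -5/11x=2 ⇒ x=2/(-5/11)=-4.4000
Confirm numerically:
  x=-4.252: |R|=0.96885 <1
  x=-4.037: |R|=0.92147 <1
  x=-3.173: |R|=0.70101 <1
  x=-4.987: |R|=1.11305 >1
  x=-4.898: |R|=1.09691 >1
  x=-4.876: |R|=1.09287 >1
So |R|<1 on (-4.4000, 0).

z∈(-4.4000,0).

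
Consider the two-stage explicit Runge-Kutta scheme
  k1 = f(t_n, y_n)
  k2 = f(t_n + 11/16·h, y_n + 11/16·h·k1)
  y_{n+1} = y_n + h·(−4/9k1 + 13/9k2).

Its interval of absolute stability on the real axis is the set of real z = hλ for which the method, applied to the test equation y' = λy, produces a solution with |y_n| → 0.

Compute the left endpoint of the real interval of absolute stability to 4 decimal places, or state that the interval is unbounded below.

left endpoint -1.0070.

Test eqn y'=λy, z=hλ:
  k1=λy_n ⇒ h·k1=z·y_n;  k2=λ(1+11/16z)y_n ⇒ h·k2=z(1+11/16z)y_n
  y_{n+1}/y_n = 1 − 4/9z + 13/9z(1+11/16z) = 1 + z + 143/144z²
  R(z) = 1 + z + 143/144z².

Boundary: |R(x)|=1, x<0.
x=-1.64: |R|=2.0309
R=1: x+143/144x²=0 ⇒ x=−144/143=-1.0070; min R=1−1/(4·143/144)=0.7483>−1
Confirm numerically:
  x=-0.864: |R|=0.87731 <1
  x=-0.763: |R|=0.81513 <1
  x=-0.682: |R|=0.77989 <1
  x=-1.564: |R|=1.86511 >1
  x=-1.499: |R|=1.73240 >1
Interval (-1.0070, 0).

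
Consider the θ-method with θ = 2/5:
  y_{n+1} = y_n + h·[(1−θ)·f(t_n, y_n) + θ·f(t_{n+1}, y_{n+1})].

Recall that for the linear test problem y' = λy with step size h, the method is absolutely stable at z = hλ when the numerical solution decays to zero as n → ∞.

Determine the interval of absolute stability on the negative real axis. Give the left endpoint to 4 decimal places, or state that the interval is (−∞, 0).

(-10.0000, 0).

With y'=λy (z=hλ):
  y_{n+1} = y_n + z·[3/5·y_n + 2/5·y_{n+1}] ⇒ (1 − 2/5z)y_{n+1} = (1 + 3/5z)y_n
  R(z) = (1 + 3/5z)/(1 − 2/5z).

Need |R(x)|<1, x<0.
x=-1.17: |R|=0.2030
R=−1: 1+3/5x = −1+2/5x ⇒ -1/5x=2 ⇒ x=2/(-1/5)=-10.0000
Confirm numerically:
  x=-9.681: |R|=0.98691 <1
  x=-8.266: |R|=0.91947 <1
  x=-6.550: |R|=0.80939 <1
  x=-4.883: |R|=0.65346 <1
  x=-10.583: |R|=1.02228 >1
  x=-10.557: |R|=1.02133 >1
  x=-10.341: |R|=1.01328 >1
Stable set (-10.0000, 0).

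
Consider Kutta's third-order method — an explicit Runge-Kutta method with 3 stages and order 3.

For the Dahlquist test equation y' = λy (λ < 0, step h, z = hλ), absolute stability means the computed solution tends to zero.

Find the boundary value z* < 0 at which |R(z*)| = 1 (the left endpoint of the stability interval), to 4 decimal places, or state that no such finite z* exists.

left endpoint -2.5127.

With y'=λy (z=hλ):
  order 3, 3-stage ⇒ R(z)=1+z+z^2/2+z^3/6
  (e.g. R(-1.67)=-0.05179, |R|=0.05179)

Need |R(x)|<1, x<0.
x=-1.67: |R|=0.0518
|R(-2.7)|=1.3355 |R(-1.1)|=0.2832 |R(-1.04)|=0.3133
Bisect:
  x_lo=-3.1132 |R|=2.2961  x_hi=-0.0541 |R|=0.9474
  mid=-1.58363 |R|=0.00838 →hi
  mid=-2.34842 |R|=0.74950 →hi
  mid=-2.73081 |R|=1.39624 →lo
  mid=-2.53962 |R|=1.04473 →lo
  mid=-2.44402 |R|=0.89052 →hi
  mid=-2.49182 |R|=0.96592 →hi
  mid=-2.51572 |R|=1.00489 →lo
  mid=-2.50377 |R|=0.98530 →hi
  ...
  [-2.51292,-2.51273] ⇒ x*=-2.5127
Interval (-2.5127, 0).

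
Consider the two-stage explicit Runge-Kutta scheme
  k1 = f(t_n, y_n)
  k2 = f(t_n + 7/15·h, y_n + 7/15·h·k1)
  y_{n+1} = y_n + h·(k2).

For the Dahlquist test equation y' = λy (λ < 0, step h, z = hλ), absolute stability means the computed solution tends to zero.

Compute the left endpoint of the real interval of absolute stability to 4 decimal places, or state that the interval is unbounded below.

Test eqn y'=λy, z=hλ:
  k1=λy_n ⇒ h·k1=z·y_n;  k2=λ(1+7/15z)y_n ⇒ h·k2=z(1+7/15z)y_n
  y_{n+1}/y_n = 1 + z(1+7/15z) = 1 + z + 7/15z²
  ⇒ R(z) = 1 + z + 7/15z².

Boundary: |R(x)|=1, x<0.
x=-1.19: |R|=0.4708
R=1: x+7/15x²=0 ⇒ x=−15/7=-2.1429; min R=1−1/(4·7/15)=0.4643>−1
Confirm numerically:
  x=-1.992: |R|=0.85976 <1
  x=-1.687: |R|=0.64112 <1
  x=-1.372: |R|=0.50645 <1
  x=-2.643: |R|=1.61688 >1
  x=-2.586: |R|=1.53478 >1
Stable set (-2.1429, 0).

left endpoint -2.1429.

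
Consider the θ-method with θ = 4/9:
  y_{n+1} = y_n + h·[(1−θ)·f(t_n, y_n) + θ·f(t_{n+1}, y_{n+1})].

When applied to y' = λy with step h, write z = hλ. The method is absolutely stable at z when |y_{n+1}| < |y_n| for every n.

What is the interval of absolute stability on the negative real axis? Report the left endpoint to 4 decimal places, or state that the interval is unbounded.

Set f=λy, z=hλ:
  y_{n+1} = y_n + z·[5/9·y_n + 4/9·y_{n+1}] ⇒ (1 − 4/9z)y_{n+1} = (1 + 5/9z)y_n
  Hence R(z) = (1 + 5/9z)/(1 − 4/9z).

Solve |R(x)|<1 on ℝ⁻.
x=-1.5: |R|=0.1000
R=−1: 1+5/9x = −1+4/9x ⇒ -1/9x=2 ⇒ x=2/(-1/9)=-18.0000
Confirm numerically:
  x=-17.952: |R|=0.99941 <1
  x=-17.192: |R|=0.98961 <1
  x=-9.623: |R|=0.82361 <1
  x=-7.245: |R|=0.71682 <1
  x=-18.375: |R|=1.00455 >1
  x=-18.236: |R|=1.00288 >1
  x=-18.155: |R|=1.00190 >1
Interval (-18.0000, 0).

(-18.0000, 0).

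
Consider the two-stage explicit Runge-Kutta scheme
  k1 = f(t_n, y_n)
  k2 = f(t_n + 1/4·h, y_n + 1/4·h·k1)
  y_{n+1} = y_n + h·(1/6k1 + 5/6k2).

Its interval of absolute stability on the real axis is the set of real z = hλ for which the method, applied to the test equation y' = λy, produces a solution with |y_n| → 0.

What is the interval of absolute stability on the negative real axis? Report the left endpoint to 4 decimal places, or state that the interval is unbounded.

z∈(-4.8000,0).

On y'=λy, z=hλ:
  k1=λy_n ⇒ h·k1=z·y_n;  k2=λ(1+1/4z)y_n ⇒ h·k2=z(1+1/4z)y_n
  y_{n+1}/y_n = 1 + 1/6z + 5/6z(1+1/4z) = 1 + z + 5/24z²
  R(z) = 1 + z + 5/24z².

Find x<0 with |R(x)|<1.
x=-1.37: |R|=0.0210
R=1: x+5/24x²=0 ⇒ x=−24/5=-4.8000; min R=1−1/(4·5/24)=-0.2000>−1
Confirm numerically:
  x=-4.626: |R|=0.83231 <1
  x=-3.820: |R|=0.22008 <1
  x=-2.240: |R|=0.19467 <1
  x=-5.292: |R|=1.54243 >1
  x=-5.200: |R|=1.43333 >1
  x=-4.833: |R|=1.03323 >1
Interval (-4.8000, 0).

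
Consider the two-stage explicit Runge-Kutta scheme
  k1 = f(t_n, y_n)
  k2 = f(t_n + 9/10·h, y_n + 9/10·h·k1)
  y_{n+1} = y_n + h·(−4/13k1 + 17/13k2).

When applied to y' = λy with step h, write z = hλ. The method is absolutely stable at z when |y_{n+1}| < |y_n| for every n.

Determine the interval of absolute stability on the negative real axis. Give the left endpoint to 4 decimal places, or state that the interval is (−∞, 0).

Set f=λy, z=hλ:
  k1=λy_n ⇒ h·k1=z·y_n;  k2=λ(1+9/10z)y_n ⇒ h·k2=z(1+9/10z)y_n
  y_{n+1}/y_n = 1 − 4/13z + 17/13z(1+9/10z) = 1 + z + 153/130z²
  R(z) = 1 + z + 153/130z².

Need |R(x)|<1, x<0.
x=-1.4: |R|=1.9068
R=1: x+153/130x²=0 ⇒ x=−130/153=-0.8497; min R=1−1/(4·153/130)=0.7876>−1
Confirm numerically:
  x=-0.606: |R|=0.82621 <1
  x=-0.565: |R|=0.81070 <1
  x=-0.541: |R|=0.80346 <1
  x=-0.530: |R|=0.80060 <1
  x=-1.229: |R|=1.54867 >1
  x=-1.163: |R|=1.42887 >1
Stable set (-0.8497, 0).

(-0.8497, 0).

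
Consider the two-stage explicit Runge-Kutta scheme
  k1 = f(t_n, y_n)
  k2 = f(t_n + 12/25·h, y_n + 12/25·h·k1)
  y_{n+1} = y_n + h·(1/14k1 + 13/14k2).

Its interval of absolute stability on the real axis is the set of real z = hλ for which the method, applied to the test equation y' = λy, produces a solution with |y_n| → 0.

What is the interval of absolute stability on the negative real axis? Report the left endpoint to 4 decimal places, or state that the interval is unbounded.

Set f=λy, z=hλ:
  k1=λy_n ⇒ h·k1=z·y_n;  k2=λ(1+12/25z)y_n ⇒ h·k2=z(1+12/25z)y_n
  y_{n+1}/y_n = 1 + 1/14z + 13/14z(1+12/25z) = 1 + z + 78/175z²
  so R(z) = 1 + z + 78/175z².

Find x<0 with |R(x)|<1.
x=-1.6: |R|=0.5410
R=1: x+78/175x²=0 ⇒ x=−175/78=-2.2436; min R=1−1/(4·78/175)=0.4391>−1
Confirm numerically:
  x=-2.173: |R|=0.93163 <1
  x=-1.635: |R|=0.55649 <1
  x=-1.485: |R|=0.49790 <1
  x=-1.087: |R|=0.43964 <1
  x=-2.778: |R|=1.66170 >1
  x=-2.633: |R|=1.45700 >1
Stable set (-2.2436, 0).

z∈(-2.2436,0).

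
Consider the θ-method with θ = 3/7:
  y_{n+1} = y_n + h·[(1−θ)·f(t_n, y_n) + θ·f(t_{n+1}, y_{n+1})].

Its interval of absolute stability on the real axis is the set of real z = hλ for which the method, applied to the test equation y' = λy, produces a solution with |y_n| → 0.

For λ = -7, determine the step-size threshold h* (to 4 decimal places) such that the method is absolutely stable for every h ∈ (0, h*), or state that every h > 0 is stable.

On y'=λy, z=hλ:
  y_{n+1} = y_n + z·[4/7·y_n + 3/7·y_{n+1}] ⇒ (1 − 3/7z)y_{n+1} = (1 + 4/7z)y_n
  ⇒ R(z) = (1 + 4/7z)/(1 − 3/7z).

Need |R(x)|<1, x<0.
x=-1.66: |R|=0.0301
R=−1: 1+4/7x = −1+3/7x ⇒ -1/7x=2 ⇒ x=2/(-1/7)=-14.0000
Confirm numerically:
  x=-11.677: |R|=0.94473 <1
  x=-10.319: |R|=0.90302 <1
  x=-6.811: |R|=0.73794 <1
  x=-6.656: |R|=0.72768 <1
  x=-14.493: |R|=1.00977 >1
  x=-14.369: |R|=1.00736 >1
Stable set (-14.0000, 0).

(-14.0000,0); λ=-7 ⇒ h* = (14)/7 = 2.0000.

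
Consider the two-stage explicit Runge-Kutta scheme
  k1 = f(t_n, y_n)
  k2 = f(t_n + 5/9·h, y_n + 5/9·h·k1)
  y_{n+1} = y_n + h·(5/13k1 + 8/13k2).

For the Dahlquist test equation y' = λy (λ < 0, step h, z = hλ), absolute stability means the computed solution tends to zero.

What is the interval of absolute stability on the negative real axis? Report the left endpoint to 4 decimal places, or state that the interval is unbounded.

On y'=λy, z=hλ:
  k1=λy_n ⇒ h·k1=z·y_n;  k2=λ(1+5/9z)y_n ⇒ h·k2=z(1+5/9z)y_n
  y_{n+1}/y_n = 1 + 5/13z + 8/13z(1+5/9z) = 1 + z + 40/117z²
  Hence R(z) = 1 + z + 40/117z².

Boundary: |R(x)|=1, x<0.
x=-1.35: |R|=0.2731
R=1: x+40/117x²=0 ⇒ x=−117/40=-2.9250; min R=1−1/(4·40/117)=0.2687>−1
Confirm numerically:
  x=-2.788: |R|=0.86942 <1
  x=-2.514: |R|=0.64675 <1
  x=-1.666: |R|=0.28291 <1
  x=-3.461: |R|=1.63422 >1
  x=-3.437: |R|=1.60162 >1
So |R|<1 on (-2.9250, 0).

z∈(-2.9250,0).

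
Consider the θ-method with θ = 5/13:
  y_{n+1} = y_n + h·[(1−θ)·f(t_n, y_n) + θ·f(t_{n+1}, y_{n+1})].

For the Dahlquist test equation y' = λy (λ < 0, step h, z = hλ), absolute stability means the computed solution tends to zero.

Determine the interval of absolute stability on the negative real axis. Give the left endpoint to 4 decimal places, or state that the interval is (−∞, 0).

z∈(-8.6667,0).

On y'=λy, z=hλ:
  y_{n+1} = y_n + z·[8/13·y_n + 5/13·y_{n+1}] ⇒ (1 − 5/13z)y_{n+1} = (1 + 8/13z)y_n
  Hence R(z) = (1 + 8/13z)/(1 − 5/13z).

Boundary: |R(x)|=1, x<0.
x=-1.42: |R|=0.0816
R=−1: 1+8/13x = −1+5/13x ⇒ -3/13x=2 ⇒ x=2/(-3/13)=-8.6667
Confirm numerically:
  x=-7.249: |R|=0.91364 <1
  x=-5.119: |R|=0.72424 <1
  x=-4.174: |R|=0.60207 <1
  x=-8.880: |R|=1.01115 >1
  x=-8.804: |R|=1.00723 >1
Stable set (-8.6667, 0).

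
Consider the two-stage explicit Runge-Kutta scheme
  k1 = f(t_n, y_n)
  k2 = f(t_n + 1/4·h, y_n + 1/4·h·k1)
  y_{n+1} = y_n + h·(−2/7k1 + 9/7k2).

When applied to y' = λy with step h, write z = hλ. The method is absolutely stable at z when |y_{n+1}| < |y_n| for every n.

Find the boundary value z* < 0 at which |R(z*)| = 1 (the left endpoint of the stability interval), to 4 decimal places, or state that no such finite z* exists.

z* = -3.1111.

On y'=λy, z=hλ:
  k1=λy_n ⇒ h·k1=z·y_n;  k2=λ(1+1/4z)y_n ⇒ h·k2=z(1+1/4z)y_n
  y_{n+1}/y_n = 1 − 2/7z + 9/7z(1+1/4z) = 1 + z + 9/28z²
  Hence R(z) = 1 + z + 9/28z².

Solve |R(x)|<1 on ℝ⁻.
x=-1.08: |R|=0.2949
R=1: x+9/28x²=0 ⇒ x=−28/9=-3.1111; min R=1−1/(4·9/28)=0.2222>−1
Confirm numerically:
  x=-2.564: |R|=0.54910 <1
  x=-2.479: |R|=0.49632 <1
  x=-2.089: |R|=0.31369 <1
  x=-3.680: |R|=1.67291 >1
  x=-3.373: |R|=1.28393 >1
  x=-3.248: |R|=1.14291 >1
Interval (-3.1111, 0).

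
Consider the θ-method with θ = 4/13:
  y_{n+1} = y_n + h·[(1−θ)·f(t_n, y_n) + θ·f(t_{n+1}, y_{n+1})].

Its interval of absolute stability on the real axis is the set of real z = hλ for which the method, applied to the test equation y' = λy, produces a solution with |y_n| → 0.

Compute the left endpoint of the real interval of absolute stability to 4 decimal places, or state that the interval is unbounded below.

On y'=λy, z=hλ:
  y_{n+1} = y_n + z·[9/13·y_n + 4/13·y_{n+1}] ⇒ (1 − 4/13z)y_{n+1} = (1 + 9/13z)y_n
  R(z) = (1 + 9/13z)/(1 − 4/13z).

Need |R(x)|<1, x<0.
x=-1.74: |R|=0.1333
R=−1: 1+9/13x = −1+4/13x ⇒ -5/13x=2 ⇒ x=2/(-5/13)=-5.2000
Confirm numerically:
  x=-4.980: |R|=0.96659 <1
  x=-4.953: |R|=0.96236 <1
  x=-2.586: |R|=0.44011 <1
  x=-2.174: |R|=0.30264 <1
  x=-5.513: |R|=1.04465 >1
  x=-5.262: |R|=1.00910 >1
So |R|<1 on (-5.2000, 0).

z* = -5.2000.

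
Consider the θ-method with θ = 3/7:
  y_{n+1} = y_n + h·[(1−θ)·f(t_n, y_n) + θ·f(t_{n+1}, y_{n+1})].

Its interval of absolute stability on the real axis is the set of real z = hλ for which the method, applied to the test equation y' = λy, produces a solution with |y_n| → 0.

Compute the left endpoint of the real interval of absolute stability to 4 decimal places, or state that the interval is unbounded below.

z* = -14.0000.

Test eqn y'=λy, z=hλ:
  y_{n+1} = y_n + z·[4/7·y_n + 3/7·y_{n+1}] ⇒ (1 − 3/7z)y_{n+1} = (1 + 4/7z)y_n
  ⇒ R(z) = (1 + 4/7z)/(1 − 3/7z).

Need |R(x)|<1, x<0.
x=-0.91: |R|=0.3453
R=−1: 1+4/7x = −1+3/7x ⇒ -1/7x=2 ⇒ x=2/(-1/7)=-14.0000
Confirm numerically:
  x=-13.948: |R|=0.99894 <1
  x=-9.115: |R|=0.85777 <1
  x=-6.680: |R|=0.72929 <1
  x=-14.221: |R|=1.00445 >1
  x=-14.038: |R|=1.00077 >1
Stable set (-14.0000, 0).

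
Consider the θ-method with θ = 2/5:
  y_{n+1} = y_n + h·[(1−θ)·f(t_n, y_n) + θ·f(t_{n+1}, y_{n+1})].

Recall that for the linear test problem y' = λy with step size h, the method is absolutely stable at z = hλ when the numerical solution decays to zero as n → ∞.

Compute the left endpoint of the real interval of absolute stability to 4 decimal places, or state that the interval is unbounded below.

z* = -10.0000.

Test eqn y'=λy, z=hλ:
  y_{n+1} = y_n + z·[3/5·y_n + 2/5·y_{n+1}] ⇒ (1 − 2/5z)y_{n+1} = (1 + 3/5z)y_n
  so R(z) = (1 + 3/5z)/(1 − 2/5z).

Boundary: |R(x)|=1, x<0.
x=-0.84: |R|=0.3713
R=−1: 1+3/5x = −1+2/5x ⇒ -1/5x=2 ⇒ x=2/(-1/5)=-10.0000
Confirm numerically:
  x=-9.784: |R|=0.99121 <1
  x=-9.587: |R|=0.98292 <1
  x=-5.923: |R|=0.75798 <1
  x=-5.694: |R|=0.73725 <1
  x=-10.554: |R|=1.02122 >1
  x=-10.355: |R|=1.01381 >1
So |R|<1 on (-10.0000, 0).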